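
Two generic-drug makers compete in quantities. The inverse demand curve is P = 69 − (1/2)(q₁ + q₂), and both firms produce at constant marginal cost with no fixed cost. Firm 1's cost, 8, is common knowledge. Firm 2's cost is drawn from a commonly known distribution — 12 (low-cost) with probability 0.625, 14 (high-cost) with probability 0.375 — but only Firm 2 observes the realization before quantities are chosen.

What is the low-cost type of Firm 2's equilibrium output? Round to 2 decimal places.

Firm 2 with cost c maximizes (69 − (1/2)(q₁+q₂) − c)·q₂, giving q₂(c) = (69 − c − (1/2)q₁).
E[c₂] = 0.625·12 + 0.375·14 = 12.75
Firm 1's FOC against E[q₂] yields q₁ = (69 − 2·8 + E[c₂])/(3/2) = (69 − 16 + 12.75)/(3/2) = 43.8333.
q₂(low-cost) = (69 − 12 − (1/2)·43.8333) = 35.0833.

35.08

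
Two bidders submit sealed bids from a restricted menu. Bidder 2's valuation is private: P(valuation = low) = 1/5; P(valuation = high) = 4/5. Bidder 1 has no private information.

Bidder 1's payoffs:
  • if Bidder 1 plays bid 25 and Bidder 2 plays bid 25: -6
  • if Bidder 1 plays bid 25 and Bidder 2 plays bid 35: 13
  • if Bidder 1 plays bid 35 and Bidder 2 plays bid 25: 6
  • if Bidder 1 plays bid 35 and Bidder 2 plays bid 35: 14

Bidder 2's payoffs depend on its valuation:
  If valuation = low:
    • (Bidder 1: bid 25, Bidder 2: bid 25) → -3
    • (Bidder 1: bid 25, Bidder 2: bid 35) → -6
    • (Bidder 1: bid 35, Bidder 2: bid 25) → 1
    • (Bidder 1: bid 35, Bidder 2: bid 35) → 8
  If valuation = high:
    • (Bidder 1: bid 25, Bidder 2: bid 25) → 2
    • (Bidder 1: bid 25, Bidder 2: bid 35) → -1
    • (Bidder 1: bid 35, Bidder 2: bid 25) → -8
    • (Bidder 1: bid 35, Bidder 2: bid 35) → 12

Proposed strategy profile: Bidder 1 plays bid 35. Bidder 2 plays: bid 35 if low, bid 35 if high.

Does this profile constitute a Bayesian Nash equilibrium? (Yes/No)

Bidder 1 plays bid 35: E[bid 35] = 1/5·(14) + 4/5·(14) = 14; E[bid 25] = 13. Best-responding. ✓
Bidder 2 (valuation low), facing bid 35: bid 25 gives 1, bid 35 gives 8. Proposed bid 35 is best. ✓
Bidder 2 (valuation high), facing bid 35: bid 25 gives -8, bid 35 gives 12. Proposed bid 35 is best. ✓

Yes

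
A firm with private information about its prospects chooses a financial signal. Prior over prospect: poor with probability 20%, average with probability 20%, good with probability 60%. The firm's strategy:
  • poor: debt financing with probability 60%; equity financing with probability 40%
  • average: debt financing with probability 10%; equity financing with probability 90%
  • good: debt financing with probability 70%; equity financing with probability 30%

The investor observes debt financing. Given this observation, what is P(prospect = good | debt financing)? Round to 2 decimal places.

0.75

P(debt financing) = 0.2·0.6 + 0.2·0.1 + 0.6·0.7 = 0.56
P(good | debt financing) = (0.6·0.7) / 0.56 = 0.42 / 0.56 = 0.75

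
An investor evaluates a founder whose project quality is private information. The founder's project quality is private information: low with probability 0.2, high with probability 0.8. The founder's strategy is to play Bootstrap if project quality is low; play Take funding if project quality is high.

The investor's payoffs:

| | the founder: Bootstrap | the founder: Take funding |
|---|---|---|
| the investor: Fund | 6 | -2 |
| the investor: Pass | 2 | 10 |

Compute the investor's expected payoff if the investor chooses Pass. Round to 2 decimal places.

8.40

E[Pass] = 0.2·2 + 0.8·10 = 0.4 + 8 = 8.4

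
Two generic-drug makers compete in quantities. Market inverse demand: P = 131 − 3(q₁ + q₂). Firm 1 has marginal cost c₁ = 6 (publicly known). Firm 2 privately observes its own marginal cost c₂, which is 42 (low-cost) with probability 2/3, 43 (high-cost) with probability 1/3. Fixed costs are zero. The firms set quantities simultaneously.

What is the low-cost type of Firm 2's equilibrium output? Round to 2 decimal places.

5.87

Each type of Firm 2 best-responds to q₁; Firm 1 best-responds to the expected q₂ over Firm 2's types.
Firm 2 with cost c maximizes (131 − 3(q₁+q₂) − c)·q₂, giving q₂(c) = (131 − c − 3q₁)/6.
E[c₂] = 2/3·42 + 1/3·43 = 42.3333
Firm 1's FOC against E[q₂] yields q₁ = (131 − 2·6 + E[c₂])/9 = (131 − 12 + 42.3333)/9 = 17.9259.
q₂(low-cost) = (131 − 42 − 3·17.9259)/6 = 5.87037.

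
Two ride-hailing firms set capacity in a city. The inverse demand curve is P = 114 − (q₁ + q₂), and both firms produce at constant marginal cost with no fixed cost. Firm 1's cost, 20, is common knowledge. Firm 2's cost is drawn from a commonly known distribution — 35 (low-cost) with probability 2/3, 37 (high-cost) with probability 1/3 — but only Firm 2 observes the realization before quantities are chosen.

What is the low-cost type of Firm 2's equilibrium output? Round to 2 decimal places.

21.22

Type-c best response for Firm 2: q₂(c) = (114 − c)/2 − q₁/2.
Firm 1 maximizes expected profit; its first-order condition is 114 − 2q₁ − E[q₂] − 20 = 0.
Substituting E[q₂] and solving: E[c₂] = 35.6667, so q₁ = (114 − 2·20 + 35.6667)/3 = 36.5556.
q₂(low-cost) = (114 − 35 − 36.5556)/2 = 21.2222.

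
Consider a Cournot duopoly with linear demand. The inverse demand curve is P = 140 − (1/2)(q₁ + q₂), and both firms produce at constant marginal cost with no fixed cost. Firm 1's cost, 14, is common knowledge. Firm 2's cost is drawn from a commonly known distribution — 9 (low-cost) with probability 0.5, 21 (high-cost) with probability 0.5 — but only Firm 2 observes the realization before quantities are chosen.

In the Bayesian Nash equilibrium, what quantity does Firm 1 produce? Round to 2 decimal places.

Type-c best response for Firm 2: q₂(c) = (140 − c) − q₁/2.
Firm 1 maximizes expected profit; its first-order condition is 140 − q₁ − (1/2)E[q₂] − 14 = 0.
Substituting E[q₂] and solving: E[c₂] = 15, so q₁ = (140 − 2·14 + 15)/(3/2) = 84.6667.

84.67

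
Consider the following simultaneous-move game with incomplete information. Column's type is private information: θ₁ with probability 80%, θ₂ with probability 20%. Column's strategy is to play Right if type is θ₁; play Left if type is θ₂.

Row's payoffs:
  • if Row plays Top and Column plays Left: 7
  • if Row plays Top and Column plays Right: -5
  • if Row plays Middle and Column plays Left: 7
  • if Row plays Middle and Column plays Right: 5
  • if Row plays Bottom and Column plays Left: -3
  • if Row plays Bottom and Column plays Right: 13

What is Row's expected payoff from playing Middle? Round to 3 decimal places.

5.400

E[Middle] = 0.8·5 + 0.2·7 = 4 + 1.4 = 5.4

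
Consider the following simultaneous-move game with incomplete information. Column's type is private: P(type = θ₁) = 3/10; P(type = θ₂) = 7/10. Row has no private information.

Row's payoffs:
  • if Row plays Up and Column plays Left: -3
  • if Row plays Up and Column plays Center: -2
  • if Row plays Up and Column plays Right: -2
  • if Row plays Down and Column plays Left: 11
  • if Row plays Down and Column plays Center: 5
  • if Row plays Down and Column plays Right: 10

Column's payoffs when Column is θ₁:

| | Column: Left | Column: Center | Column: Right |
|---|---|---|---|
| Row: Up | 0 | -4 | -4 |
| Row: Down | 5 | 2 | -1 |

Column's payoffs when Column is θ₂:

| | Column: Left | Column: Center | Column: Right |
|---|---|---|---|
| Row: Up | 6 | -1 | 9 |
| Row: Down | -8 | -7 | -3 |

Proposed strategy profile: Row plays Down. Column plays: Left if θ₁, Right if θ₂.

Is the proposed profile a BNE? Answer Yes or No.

Yes

Row plays Down: E[Down] = 3/10·(11) + 7/10·(10) = 103/10; E[Up] = -23/10. Best-responding. ✓
Column (type θ₁), facing Down: Left gives 5, Center gives 2, Right gives -1. Proposed Left is best. ✓
Column (type θ₂), facing Down: Left gives -8, Center gives -7, Right gives -3. Proposed Right is best. ✓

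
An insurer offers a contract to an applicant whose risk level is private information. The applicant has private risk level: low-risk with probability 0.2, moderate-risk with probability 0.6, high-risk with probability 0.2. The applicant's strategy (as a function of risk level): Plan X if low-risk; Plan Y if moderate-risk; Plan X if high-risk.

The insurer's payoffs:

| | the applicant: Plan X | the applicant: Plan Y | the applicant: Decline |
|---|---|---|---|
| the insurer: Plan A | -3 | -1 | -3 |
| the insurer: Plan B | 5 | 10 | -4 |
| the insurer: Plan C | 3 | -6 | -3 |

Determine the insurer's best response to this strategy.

E[Plan A] = 0.2·(-3) + 0.6·(-1) + 0.2·(-3) = -1.8
E[Plan B] = 0.2·(5) + 0.6·(10) + 0.2·(5) = 8
E[Plan C] = 0.2·(3) + 0.6·(-6) + 0.2·(3) = -2.4
Best response: Plan B (8 is the largest).

Plan B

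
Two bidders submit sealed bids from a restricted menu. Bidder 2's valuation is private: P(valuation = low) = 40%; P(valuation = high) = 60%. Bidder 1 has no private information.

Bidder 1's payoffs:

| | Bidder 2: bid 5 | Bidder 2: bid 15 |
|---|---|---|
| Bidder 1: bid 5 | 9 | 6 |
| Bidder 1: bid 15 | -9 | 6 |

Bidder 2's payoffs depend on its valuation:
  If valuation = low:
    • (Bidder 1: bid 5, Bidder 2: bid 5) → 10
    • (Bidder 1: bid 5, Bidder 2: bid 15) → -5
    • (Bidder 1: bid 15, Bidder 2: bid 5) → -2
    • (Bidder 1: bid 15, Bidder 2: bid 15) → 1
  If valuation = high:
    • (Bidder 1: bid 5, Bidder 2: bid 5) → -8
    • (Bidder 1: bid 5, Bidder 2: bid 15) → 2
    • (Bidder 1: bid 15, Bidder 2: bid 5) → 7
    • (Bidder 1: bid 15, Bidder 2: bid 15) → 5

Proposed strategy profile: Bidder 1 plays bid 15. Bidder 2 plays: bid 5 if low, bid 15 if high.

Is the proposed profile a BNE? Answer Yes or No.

No

A profile is a BNE iff every type of every player is best-responding given beliefs about the other side.
Bidder 1 plays bid 15: E[bid 15] = 0.4·(-9) + 0.6·(6) = 0; E[bid 5] = 7.2. Not best-responding. ✗
Bidder 2 (valuation low), facing bid 15: bid 5 gives -2, bid 15 gives 1. Proposed bid 5 is not best — profitable deviation exists. ✗
Bidder 2 (valuation high), facing bid 15: bid 5 gives 7, bid 15 gives 5. Proposed bid 15 is not best — profitable deviation exists. ✗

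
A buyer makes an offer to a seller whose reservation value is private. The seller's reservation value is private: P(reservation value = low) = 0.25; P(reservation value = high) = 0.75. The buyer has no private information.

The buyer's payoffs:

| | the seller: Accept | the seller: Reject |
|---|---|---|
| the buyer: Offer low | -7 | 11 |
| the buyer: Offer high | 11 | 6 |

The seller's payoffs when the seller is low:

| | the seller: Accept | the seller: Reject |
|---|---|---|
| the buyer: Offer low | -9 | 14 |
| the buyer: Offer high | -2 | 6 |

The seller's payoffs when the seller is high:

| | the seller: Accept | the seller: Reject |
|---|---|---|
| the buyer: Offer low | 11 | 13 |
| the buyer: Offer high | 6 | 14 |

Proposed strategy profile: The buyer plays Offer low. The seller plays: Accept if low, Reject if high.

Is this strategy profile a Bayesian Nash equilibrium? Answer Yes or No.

The buyer plays Offer low: E[Offer low] = 0.25·(-7) + 0.75·(11) = 6.5; E[Offer high] = 7.25. Not best-responding. ✗
The seller (reservation value low), facing Offer low: Accept gives -9, Reject gives 14. Proposed Accept is not best — profitable deviation exists. ✗
The seller (reservation value high), facing Offer low: Accept gives 11, Reject gives 13. Proposed Reject is best. ✓

No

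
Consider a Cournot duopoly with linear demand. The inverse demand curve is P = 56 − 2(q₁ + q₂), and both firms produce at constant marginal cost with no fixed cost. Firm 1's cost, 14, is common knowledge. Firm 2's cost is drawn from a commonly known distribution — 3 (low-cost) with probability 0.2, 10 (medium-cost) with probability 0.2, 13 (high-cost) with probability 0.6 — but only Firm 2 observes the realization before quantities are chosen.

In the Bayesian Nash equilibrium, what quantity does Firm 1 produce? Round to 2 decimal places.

6.40

Type-c best response for Firm 2: q₂(c) = (56 − c)/4 − q₁/2.
Firm 1 maximizes expected profit; its first-order condition is 56 − 4q₁ − 2E[q₂] − 14 = 0.
Substituting E[q₂] and solving: E[c₂] = 10.4, so q₁ = (56 − 2·14 + 10.4)/6 = 6.4.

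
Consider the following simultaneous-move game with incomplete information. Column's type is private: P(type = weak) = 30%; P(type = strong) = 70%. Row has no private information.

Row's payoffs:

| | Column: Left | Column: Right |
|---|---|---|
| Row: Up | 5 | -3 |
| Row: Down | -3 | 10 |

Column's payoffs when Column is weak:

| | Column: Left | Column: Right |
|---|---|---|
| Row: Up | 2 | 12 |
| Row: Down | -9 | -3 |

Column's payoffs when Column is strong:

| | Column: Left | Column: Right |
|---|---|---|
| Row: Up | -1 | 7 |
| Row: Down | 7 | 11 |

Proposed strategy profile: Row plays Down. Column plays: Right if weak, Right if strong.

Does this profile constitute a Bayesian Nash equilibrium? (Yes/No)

Yes

Row plays Down: E[Down] = 0.3·(10) + 0.7·(10) = 10; E[Up] = -3. Best-responding. ✓
Column (type weak), facing Down: Left gives -9, Right gives -3. Proposed Right is best. ✓
Column (type strong), facing Down: Left gives 7, Right gives 11. Proposed Right is best. ✓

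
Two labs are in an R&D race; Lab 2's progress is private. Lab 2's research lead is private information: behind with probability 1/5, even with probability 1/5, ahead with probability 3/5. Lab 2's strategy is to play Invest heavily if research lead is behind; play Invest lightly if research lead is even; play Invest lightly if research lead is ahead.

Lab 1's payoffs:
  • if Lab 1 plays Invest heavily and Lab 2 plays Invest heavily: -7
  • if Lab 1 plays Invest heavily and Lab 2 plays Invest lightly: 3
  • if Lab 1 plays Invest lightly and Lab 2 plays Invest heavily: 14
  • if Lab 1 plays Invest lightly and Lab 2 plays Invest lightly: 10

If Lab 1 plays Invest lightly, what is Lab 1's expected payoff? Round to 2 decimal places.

Take the expectation over Lab 2's research lead, weighting each type's action by its prior probability.
E[Invest lightly] = 1/5·14 + 1/5·10 + 3/5·10 = 14/5 + 2 + 6 = 54/5

10.80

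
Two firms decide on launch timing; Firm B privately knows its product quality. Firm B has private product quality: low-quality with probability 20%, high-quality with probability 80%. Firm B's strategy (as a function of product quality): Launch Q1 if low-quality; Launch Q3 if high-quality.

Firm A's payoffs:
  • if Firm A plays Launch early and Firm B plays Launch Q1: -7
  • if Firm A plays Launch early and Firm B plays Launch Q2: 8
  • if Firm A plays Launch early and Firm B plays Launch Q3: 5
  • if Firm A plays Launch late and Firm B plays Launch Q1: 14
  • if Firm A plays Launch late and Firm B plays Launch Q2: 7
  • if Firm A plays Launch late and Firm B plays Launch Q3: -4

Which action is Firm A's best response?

E[Launch early] = 0.2·(-7) + 0.8·(5) = 2.6
E[Launch late] = 0.2·(14) + 0.8·(-4) = -0.4
Best response: Launch early (2.6 is the largest).

Launch early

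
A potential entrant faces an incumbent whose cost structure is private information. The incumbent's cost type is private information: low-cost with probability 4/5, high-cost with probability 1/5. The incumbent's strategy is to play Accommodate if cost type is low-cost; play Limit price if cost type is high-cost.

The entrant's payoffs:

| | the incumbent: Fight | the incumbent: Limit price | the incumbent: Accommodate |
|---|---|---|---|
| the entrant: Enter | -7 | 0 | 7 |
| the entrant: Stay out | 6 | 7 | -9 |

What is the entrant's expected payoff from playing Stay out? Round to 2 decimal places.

-5.80

E[Stay out] = 4/5·(-9) + 1/5·7 = (-36/5) + 7/5 = -29/5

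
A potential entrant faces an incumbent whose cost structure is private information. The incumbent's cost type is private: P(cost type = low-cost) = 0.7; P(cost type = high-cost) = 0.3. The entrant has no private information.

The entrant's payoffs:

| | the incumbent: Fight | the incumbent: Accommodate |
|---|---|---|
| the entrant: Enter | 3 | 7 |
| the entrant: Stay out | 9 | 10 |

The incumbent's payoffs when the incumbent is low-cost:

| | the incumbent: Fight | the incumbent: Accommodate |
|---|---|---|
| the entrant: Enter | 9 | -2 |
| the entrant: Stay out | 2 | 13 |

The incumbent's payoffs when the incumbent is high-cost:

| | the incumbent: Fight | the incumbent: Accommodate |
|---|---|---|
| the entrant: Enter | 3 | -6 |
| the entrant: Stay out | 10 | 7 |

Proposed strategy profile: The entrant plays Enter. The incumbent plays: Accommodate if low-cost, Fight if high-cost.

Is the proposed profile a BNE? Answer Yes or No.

A profile is a BNE iff every type of every player is best-responding given beliefs about the other side.
The entrant plays Enter: E[Enter] = 0.7·(7) + 0.3·(3) = 5.8; E[Stay out] = 9.7. Not best-responding. ✗
The incumbent (cost type low-cost), facing Enter: Fight gives 9, Accommodate gives -2. Proposed Accommodate is not best — profitable deviation exists. ✗
The incumbent (cost type high-cost), facing Enter: Fight gives 3, Accommodate gives -6. Proposed Fight is best. ✓

No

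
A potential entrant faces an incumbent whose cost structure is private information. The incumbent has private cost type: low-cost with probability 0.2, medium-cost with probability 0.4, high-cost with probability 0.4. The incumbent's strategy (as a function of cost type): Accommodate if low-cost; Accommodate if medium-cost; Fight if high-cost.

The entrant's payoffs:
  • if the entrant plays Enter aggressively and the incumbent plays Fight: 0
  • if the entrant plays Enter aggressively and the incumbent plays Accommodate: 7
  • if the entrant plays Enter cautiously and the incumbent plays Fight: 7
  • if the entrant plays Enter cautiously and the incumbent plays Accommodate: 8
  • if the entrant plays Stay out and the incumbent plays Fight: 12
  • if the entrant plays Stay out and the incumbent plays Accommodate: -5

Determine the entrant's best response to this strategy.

Enter cautiously

E[Enter aggressively] = 0.2·(7) + 0.4·(7) + 0.4·(0) = 4.2
E[Enter cautiously] = 0.2·(8) + 0.4·(8) + 0.4·(7) = 7.6
E[Stay out] = 0.2·(-5) + 0.4·(-5) + 0.4·(12) = 1.8
Best response: Enter cautiously (7.6 is the largest).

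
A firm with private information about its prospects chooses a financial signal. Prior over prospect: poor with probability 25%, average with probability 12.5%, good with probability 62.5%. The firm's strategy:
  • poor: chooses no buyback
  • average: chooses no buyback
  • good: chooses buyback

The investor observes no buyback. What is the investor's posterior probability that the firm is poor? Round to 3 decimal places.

Apply Bayes' rule using the sender's strategy as the likelihood.
P(no buyback) = 0.25·1 + 0.125·1 + 0.625·0 = 0.375
P(poor | no buyback) = (0.25·1) / 0.375 = 0.25 / 0.375 = 0.666667

0.667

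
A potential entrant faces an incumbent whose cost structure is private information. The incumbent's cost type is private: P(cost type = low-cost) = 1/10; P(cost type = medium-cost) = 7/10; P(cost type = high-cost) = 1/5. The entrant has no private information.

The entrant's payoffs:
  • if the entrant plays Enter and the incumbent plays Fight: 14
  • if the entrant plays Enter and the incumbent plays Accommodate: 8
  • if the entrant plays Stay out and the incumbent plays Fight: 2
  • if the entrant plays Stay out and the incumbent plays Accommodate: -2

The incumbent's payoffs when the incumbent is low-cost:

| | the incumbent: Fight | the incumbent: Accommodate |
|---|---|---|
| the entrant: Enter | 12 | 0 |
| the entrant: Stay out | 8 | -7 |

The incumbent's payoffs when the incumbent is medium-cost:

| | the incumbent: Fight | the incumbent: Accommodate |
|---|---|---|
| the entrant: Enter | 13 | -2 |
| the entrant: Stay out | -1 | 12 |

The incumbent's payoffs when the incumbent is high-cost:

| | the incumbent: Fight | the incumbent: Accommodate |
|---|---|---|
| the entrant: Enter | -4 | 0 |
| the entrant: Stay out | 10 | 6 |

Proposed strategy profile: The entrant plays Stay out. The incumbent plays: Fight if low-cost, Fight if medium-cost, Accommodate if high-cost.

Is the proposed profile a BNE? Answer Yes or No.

No

The entrant plays Stay out: E[Stay out] = 1/10·(2) + 7/10·(2) + 1/5·(-2) = 6/5; E[Enter] = 64/5. Not best-responding. ✗
The incumbent (cost type low-cost), facing Stay out: Fight gives 8, Accommodate gives -7. Proposed Fight is best. ✓
The incumbent (cost type medium-cost), facing Stay out: Fight gives -1, Accommodate gives 12. Proposed Fight is not best — profitable deviation exists. ✗
The incumbent (cost type high-cost), facing Stay out: Fight gives 10, Accommodate gives 6. Proposed Accommodate is not best — profitable deviation exists. ✗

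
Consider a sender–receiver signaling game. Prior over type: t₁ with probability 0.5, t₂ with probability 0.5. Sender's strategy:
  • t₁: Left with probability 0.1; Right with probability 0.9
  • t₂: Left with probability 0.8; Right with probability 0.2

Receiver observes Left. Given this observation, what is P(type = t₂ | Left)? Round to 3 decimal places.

P(Left) = 0.5·0.1 + 0.5·0.8 = 0.45
P(t₂ | Left) = (0.5·0.8) / 0.45 = 0.4 / 0.45 = 0.888889

0.889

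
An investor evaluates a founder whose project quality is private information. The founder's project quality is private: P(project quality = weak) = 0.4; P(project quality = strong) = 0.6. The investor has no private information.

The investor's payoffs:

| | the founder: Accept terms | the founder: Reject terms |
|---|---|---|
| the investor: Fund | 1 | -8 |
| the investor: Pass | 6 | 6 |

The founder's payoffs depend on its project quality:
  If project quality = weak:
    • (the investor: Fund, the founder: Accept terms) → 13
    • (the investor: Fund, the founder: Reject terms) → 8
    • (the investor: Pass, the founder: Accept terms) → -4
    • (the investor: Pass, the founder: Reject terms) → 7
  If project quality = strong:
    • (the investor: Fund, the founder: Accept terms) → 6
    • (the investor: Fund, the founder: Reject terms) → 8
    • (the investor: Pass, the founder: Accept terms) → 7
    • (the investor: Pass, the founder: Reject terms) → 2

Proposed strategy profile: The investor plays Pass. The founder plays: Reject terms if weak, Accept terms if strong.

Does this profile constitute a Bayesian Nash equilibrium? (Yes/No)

Yes

The investor plays Pass: E[Pass] = 0.4·(6) + 0.6·(6) = 6; E[Fund] = -2.6. Best-responding. ✓
The founder (project quality weak), facing Pass: Accept terms gives -4, Reject terms gives 7. Proposed Reject terms is best. ✓
The founder (project quality strong), facing Pass: Accept terms gives 7, Reject terms gives 2. Proposed Accept terms is best. ✓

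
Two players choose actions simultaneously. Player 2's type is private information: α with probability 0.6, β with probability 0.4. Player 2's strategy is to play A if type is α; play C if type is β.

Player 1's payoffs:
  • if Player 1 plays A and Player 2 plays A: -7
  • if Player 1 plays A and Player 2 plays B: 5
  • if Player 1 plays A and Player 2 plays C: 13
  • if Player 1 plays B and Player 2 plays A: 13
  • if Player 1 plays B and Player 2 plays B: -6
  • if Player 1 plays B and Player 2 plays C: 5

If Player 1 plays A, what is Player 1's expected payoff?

E[A] = 0.6·(-7) + 0.4·13 = (-4.2) + 5.2 = 1

1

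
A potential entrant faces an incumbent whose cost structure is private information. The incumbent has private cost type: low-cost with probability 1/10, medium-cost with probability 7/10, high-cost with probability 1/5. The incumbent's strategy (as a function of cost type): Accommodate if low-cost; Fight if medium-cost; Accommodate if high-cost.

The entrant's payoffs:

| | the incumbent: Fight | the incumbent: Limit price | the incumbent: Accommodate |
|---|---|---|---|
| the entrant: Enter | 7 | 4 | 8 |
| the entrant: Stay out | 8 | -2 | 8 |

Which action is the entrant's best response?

Stay out

E[Enter] = 1/10·(8) + 7/10·(7) + 1/5·(8) = 73/10
E[Stay out] = 1/10·(8) + 7/10·(8) + 1/5·(8) = 8
Best response: Stay out (8 is the largest).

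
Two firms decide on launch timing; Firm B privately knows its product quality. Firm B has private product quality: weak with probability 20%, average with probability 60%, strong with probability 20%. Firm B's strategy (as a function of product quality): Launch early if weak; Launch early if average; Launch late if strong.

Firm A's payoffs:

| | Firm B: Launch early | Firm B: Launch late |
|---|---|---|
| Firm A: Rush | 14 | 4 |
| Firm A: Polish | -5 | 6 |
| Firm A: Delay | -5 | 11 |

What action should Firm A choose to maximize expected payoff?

E[Rush] = 0.2·(14) + 0.6·(14) + 0.2·(4) = 12
E[Polish] = 0.2·(-5) + 0.6·(-5) + 0.2·(6) = -2.8
E[Delay] = 0.2·(-5) + 0.6·(-5) + 0.2·(11) = -1.8
Best response: Rush (12 is the largest).

Rush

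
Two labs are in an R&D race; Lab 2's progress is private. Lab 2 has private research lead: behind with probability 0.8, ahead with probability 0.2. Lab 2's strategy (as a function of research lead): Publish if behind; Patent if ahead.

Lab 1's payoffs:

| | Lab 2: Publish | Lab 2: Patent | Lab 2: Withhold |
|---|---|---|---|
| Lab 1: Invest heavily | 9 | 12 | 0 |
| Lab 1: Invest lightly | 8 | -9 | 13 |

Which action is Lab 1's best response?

Invest heavily

E[Invest heavily] = 0.8·(9) + 0.2·(12) = 9.6
E[Invest lightly] = 0.8·(8) + 0.2·(-9) = 4.6
Best response: Invest heavily (9.6 is the largest).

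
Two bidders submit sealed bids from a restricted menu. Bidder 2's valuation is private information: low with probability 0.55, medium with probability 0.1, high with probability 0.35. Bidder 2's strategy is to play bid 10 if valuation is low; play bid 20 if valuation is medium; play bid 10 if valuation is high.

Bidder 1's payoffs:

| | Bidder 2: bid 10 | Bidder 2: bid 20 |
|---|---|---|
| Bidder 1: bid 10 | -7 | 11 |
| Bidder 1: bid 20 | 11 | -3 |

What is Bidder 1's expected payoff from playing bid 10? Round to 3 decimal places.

-5.200

E[bid 10] = 0.55·(-7) + 0.1·11 + 0.35·(-7) = (-3.85) + 1.1 + (-2.45) = -5.2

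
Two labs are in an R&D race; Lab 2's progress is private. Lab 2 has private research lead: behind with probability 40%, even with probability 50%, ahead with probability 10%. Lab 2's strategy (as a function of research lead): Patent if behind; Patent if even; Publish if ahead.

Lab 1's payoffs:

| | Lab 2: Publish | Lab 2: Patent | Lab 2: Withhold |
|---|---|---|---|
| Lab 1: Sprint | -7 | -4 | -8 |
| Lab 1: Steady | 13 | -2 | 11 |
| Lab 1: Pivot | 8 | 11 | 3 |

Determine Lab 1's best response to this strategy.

E[Sprint] = 0.4·(-4) + 0.5·(-4) + 0.1·(-7) = -4.3
E[Steady] = 0.4·(-2) + 0.5·(-2) + 0.1·(13) = -0.5
E[Pivot] = 0.4·(11) + 0.5·(11) + 0.1·(8) = 10.7
Best response: Pivot (10.7 is the largest).

Pivot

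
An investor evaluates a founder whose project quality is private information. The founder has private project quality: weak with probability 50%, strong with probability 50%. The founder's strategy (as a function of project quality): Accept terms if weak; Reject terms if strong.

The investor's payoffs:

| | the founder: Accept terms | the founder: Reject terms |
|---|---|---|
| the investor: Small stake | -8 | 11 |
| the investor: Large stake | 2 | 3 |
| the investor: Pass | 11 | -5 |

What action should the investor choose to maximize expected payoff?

Pass

Compute the investor's expected payoff for each action, taking the expectation over the founder's type.
E[Small stake] = 0.5·(-8) + 0.5·(11) = 1.5
E[Large stake] = 0.5·(2) + 0.5·(3) = 2.5
E[Pass] = 0.5·(11) + 0.5·(-5) = 3
Best response: Pass (3 is the largest).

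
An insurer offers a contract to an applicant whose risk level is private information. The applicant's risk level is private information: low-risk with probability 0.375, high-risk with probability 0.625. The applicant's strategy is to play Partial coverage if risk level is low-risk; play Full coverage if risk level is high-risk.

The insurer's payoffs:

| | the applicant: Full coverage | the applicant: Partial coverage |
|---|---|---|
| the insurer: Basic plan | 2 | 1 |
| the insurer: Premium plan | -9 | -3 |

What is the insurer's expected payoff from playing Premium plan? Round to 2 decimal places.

-6.75

E[Premium plan] = 0.375·(-3) + 0.625·(-9) = (-1.125) + (-5.625) = -6.75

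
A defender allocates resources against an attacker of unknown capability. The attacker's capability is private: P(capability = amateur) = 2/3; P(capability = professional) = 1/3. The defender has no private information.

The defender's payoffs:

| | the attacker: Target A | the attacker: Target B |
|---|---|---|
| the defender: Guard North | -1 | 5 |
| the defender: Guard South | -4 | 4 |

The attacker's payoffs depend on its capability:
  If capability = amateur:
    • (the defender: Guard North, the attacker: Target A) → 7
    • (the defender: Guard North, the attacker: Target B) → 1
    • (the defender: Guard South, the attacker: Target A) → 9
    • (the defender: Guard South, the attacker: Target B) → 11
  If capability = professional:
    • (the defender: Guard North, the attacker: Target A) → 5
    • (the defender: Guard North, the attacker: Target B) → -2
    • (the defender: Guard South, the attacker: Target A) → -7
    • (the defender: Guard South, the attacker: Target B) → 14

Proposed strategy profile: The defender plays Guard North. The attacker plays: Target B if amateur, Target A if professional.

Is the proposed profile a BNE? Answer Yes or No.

The defender plays Guard North: E[Guard North] = 2/3·(5) + 1/3·(-1) = 3; E[Guard South] = 4/3. Best-responding. ✓
The attacker (capability amateur), facing Guard North: Target A gives 7, Target B gives 1. Proposed Target B is not best — profitable deviation exists. ✗
The attacker (capability professional), facing Guard North: Target A gives 5, Target B gives -2. Proposed Target A is best. ✓

No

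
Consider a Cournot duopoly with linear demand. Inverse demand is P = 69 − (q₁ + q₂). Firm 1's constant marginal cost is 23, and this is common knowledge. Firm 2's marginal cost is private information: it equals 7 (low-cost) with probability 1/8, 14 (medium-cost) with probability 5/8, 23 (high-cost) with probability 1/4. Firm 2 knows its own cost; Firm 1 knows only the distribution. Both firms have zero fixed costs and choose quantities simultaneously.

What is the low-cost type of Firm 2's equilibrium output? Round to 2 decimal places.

Type-c best response for Firm 2: q₂(c) = (69 − c)/2 − q₁/2.
Firm 1 maximizes expected profit; its first-order condition is 69 − 2q₁ − E[q₂] − 23 = 0.
Substituting E[q₂] and solving: E[c₂] = 15.375, so q₁ = (69 − 2·23 + 15.375)/3 = 12.7917.
q₂(low-cost) = (69 − 7 − 12.7917)/2 = 24.6042.

24.60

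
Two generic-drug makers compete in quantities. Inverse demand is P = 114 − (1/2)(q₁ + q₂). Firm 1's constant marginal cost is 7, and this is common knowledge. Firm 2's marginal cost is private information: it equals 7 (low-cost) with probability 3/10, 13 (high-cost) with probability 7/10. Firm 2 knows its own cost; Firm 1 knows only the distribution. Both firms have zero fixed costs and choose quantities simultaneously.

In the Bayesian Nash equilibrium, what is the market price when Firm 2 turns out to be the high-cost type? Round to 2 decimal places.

44.97

Each type of Firm 2 best-responds to q₁; Firm 1 best-responds to the expected q₂ over Firm 2's types.
Firm 2 with cost c maximizes (114 − (1/2)(q₁+q₂) − c)·q₂, giving q₂(c) = (114 − c − (1/2)q₁).
E[c₂] = 3/10·7 + 7/10·13 = 11.2
Firm 1's FOC against E[q₂] yields q₁ = (114 − 2·7 + E[c₂])/(3/2) = (114 − 14 + 11.2)/(3/2) = 74.1333.
q₂(high-cost) = 63.9333, so P = 114 − (1/2)·(74.1333 + 63.9333) = 44.9667.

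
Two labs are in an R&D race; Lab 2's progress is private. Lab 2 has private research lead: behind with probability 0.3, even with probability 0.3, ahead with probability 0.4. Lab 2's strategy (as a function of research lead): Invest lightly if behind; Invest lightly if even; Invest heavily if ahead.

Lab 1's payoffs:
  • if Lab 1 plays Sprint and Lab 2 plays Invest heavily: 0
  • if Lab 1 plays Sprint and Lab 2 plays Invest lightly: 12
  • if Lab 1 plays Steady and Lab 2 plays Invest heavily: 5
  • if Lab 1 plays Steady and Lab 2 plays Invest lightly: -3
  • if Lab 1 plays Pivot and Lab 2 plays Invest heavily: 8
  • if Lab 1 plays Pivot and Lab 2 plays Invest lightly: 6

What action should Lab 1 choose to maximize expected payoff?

E[Sprint] = 0.3·(12) + 0.3·(12) + 0.4·(0) = 7.2
E[Steady] = 0.3·(-3) + 0.3·(-3) + 0.4·(5) = 0.2
E[Pivot] = 0.3·(6) + 0.3·(6) + 0.4·(8) = 6.8
Best response: Sprint (7.2 is the largest).

Sprint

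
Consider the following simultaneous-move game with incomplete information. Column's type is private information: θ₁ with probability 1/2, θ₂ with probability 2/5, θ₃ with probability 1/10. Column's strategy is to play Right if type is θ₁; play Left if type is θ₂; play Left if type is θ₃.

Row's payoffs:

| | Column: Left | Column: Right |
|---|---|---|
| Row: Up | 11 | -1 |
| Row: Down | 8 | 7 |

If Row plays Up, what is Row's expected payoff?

E[Up] = 1/2·(-1) + 2/5·11 + 1/10·11 = (-1/2) + 22/5 + 11/10 = 5

5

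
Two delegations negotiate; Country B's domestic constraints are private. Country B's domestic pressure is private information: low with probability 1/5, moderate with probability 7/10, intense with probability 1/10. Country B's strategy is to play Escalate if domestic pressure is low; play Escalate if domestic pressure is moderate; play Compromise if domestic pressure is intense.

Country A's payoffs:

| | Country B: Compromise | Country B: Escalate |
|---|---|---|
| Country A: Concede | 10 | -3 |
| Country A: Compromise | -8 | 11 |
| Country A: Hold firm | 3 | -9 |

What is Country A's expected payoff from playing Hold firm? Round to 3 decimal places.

-7.800

Take the expectation over Country B's domestic pressure, weighting each type's action by its prior probability.
E[Hold firm] = 1/5·(-9) + 7/10·(-9) + 1/10·3 = (-9/5) + (-63/10) + 3/10 = -39/5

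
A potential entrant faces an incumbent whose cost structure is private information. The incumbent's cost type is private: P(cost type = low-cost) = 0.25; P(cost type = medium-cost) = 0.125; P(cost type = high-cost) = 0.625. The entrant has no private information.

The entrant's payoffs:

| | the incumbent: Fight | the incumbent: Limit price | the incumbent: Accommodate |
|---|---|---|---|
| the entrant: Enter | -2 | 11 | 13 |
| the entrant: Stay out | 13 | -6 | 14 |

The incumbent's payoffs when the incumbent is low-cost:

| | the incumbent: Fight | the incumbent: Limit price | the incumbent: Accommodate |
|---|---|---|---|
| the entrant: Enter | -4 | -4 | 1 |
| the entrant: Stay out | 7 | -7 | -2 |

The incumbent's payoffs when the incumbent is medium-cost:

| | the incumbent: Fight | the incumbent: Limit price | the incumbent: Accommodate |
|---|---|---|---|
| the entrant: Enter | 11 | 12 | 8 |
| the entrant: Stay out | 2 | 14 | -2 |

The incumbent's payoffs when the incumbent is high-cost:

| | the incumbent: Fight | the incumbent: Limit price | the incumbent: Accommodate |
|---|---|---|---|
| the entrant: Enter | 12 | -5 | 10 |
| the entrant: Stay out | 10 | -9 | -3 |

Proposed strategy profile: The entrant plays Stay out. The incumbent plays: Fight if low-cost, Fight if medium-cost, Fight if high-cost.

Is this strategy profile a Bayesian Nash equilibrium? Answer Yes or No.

The entrant plays Stay out: E[Stay out] = 0.25·(13) + 0.125·(13) + 0.625·(13) = 13; E[Enter] = -2. Best-responding. ✓
The incumbent (cost type low-cost), facing Stay out: Fight gives 7, Limit price gives -7, Accommodate gives -2. Proposed Fight is best. ✓
The incumbent (cost type medium-cost), facing Stay out: Fight gives 2, Limit price gives 14, Accommodate gives -2. Proposed Fight is not best — profitable deviation exists. ✗
The incumbent (cost type high-cost), facing Stay out: Fight gives 10, Limit price gives -9, Accommodate gives -3. Proposed Fight is best. ✓

No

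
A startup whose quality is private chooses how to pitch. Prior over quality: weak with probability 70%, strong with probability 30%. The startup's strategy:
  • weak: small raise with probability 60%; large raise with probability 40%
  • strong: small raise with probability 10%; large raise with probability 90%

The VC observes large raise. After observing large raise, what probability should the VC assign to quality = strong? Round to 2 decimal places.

0.49

P(large raise) = 0.7·0.4 + 0.3·0.9 = 0.55
P(strong | large raise) = (0.3·0.9) / 0.55 = 0.27 / 0.55 = 0.490909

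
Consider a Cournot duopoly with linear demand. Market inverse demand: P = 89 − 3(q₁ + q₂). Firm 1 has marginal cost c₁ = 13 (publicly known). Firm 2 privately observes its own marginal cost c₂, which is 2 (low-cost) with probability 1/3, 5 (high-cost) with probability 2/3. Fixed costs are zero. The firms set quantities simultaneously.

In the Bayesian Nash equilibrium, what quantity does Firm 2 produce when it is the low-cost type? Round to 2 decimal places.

10.78

Each type of Firm 2 best-responds to q₁; Firm 1 best-responds to the expected q₂ over Firm 2's types.
Firm 2 with cost c maximizes (89 − 3(q₁+q₂) − c)·q₂, giving q₂(c) = (89 − c − 3q₁)/6.
E[c₂] = 1/3·2 + 2/3·5 = 4
Firm 1's FOC against E[q₂] yields q₁ = (89 − 2·13 + E[c₂])/9 = (89 − 26 + 4)/9 = 7.44444.
q₂(low-cost) = (89 − 2 − 3·7.44444)/6 = 10.7778.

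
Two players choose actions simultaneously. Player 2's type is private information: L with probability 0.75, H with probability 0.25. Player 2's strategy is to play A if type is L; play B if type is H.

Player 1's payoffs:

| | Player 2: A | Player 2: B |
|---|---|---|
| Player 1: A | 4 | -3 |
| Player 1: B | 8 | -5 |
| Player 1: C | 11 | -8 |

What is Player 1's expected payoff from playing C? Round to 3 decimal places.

E[C] = 0.75·11 + 0.25·(-8) = 8.25 + (-2) = 6.25

6.250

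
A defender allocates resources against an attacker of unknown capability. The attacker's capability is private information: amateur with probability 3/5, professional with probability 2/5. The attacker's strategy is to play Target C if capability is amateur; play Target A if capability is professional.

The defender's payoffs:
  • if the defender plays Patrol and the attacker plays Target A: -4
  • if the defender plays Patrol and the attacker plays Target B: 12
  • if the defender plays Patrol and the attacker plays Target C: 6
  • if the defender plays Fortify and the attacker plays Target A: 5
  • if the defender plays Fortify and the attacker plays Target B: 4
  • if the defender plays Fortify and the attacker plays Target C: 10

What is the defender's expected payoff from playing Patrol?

2

E[Patrol] = 3/5·6 + 2/5·(-4) = 18/5 + (-8/5) = 2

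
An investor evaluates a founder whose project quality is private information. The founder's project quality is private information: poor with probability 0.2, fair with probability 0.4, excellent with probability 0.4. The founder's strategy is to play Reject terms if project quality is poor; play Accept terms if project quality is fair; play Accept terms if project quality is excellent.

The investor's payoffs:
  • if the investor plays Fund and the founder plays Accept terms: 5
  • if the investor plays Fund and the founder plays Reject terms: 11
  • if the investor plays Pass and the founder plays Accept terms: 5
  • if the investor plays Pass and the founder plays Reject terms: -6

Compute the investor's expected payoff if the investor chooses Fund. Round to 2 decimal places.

E[Fund] = 0.2·11 + 0.4·5 + 0.4·5 = 2.2 + 2 + 2 = 6.2

6.20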